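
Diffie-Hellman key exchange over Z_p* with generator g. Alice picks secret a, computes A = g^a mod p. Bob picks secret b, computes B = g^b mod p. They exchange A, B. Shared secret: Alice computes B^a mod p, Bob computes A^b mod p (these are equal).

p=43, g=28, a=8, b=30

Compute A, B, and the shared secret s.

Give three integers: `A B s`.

A = 28^8 mod 43  (bits of 8 = 1000)
  bit 0 = 1: r = r^2 * 28 mod 43 = 1^2 * 28 = 1*28 = 28
  bit 1 = 0: r = r^2 mod 43 = 28^2 = 10
  bit 2 = 0: r = r^2 mod 43 = 10^2 = 14
  bit 3 = 0: r = r^2 mod 43 = 14^2 = 24
  -> A = 24
B = 28^30 mod 43  (bits of 30 = 11110)
  bit 0 = 1: r = r^2 * 28 mod 43 = 1^2 * 28 = 1*28 = 28
  bit 1 = 1: r = r^2 * 28 mod 43 = 28^2 * 28 = 10*28 = 22
  bit 2 = 1: r = r^2 * 28 mod 43 = 22^2 * 28 = 11*28 = 7
  bit 3 = 1: r = r^2 * 28 mod 43 = 7^2 * 28 = 6*28 = 39
  bit 4 = 0: r = r^2 mod 43 = 39^2 = 16
  -> B = 16
s = B^a = 16^8 mod 43  (bits of 8 = 1000)
  bit 0 = 1: r = r^2 * 16 mod 43 = 1^2 * 16 = 1*16 = 16
  bit 1 = 0: r = r^2 mod 43 = 16^2 = 41
  bit 2 = 0: r = r^2 mod 43 = 41^2 = 4
  bit 3 = 0: r = r^2 mod 43 = 4^2 = 16
  -> s = B^a = 16

Answer: 24 16 16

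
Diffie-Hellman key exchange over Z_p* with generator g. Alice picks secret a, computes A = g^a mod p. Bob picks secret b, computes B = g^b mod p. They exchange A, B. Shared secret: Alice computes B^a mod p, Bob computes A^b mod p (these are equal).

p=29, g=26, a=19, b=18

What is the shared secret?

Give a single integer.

A = 26^19 mod 29  (bits of 19 = 10011)
  bit 0 = 1: r = r^2 * 26 mod 29 = 1^2 * 26 = 1*26 = 26
  bit 1 = 0: r = r^2 mod 29 = 26^2 = 9
  bit 2 = 0: r = r^2 mod 29 = 9^2 = 23
  bit 3 = 1: r = r^2 * 26 mod 29 = 23^2 * 26 = 7*26 = 8
  bit 4 = 1: r = r^2 * 26 mod 29 = 8^2 * 26 = 6*26 = 11
  -> A = 11
B = 26^18 mod 29  (bits of 18 = 10010)
  bit 0 = 1: r = r^2 * 26 mod 29 = 1^2 * 26 = 1*26 = 26
  bit 1 = 0: r = r^2 mod 29 = 26^2 = 9
  bit 2 = 0: r = r^2 mod 29 = 9^2 = 23
  bit 3 = 1: r = r^2 * 26 mod 29 = 23^2 * 26 = 7*26 = 8
  bit 4 = 0: r = r^2 mod 29 = 8^2 = 6
  -> B = 6
s = B^a = 6^19 mod 29  (bits of 19 = 10011)
  bit 0 = 1: r = r^2 * 6 mod 29 = 1^2 * 6 = 1*6 = 6
  bit 1 = 0: r = r^2 mod 29 = 6^2 = 7
  bit 2 = 0: r = r^2 mod 29 = 7^2 = 20
  bit 3 = 1: r = r^2 * 6 mod 29 = 20^2 * 6 = 23*6 = 22
  bit 4 = 1: r = r^2 * 6 mod 29 = 22^2 * 6 = 20*6 = 4
  -> s = B^a = 4

Answer: 4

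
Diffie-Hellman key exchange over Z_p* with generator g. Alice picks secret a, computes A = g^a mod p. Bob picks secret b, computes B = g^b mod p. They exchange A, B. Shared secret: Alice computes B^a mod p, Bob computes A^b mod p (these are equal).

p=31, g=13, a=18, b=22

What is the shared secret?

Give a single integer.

A = 13^18 mod 31  (bits of 18 = 10010)
  bit 0 = 1: r = r^2 * 13 mod 31 = 1^2 * 13 = 1*13 = 13
  bit 1 = 0: r = r^2 mod 31 = 13^2 = 14
  bit 2 = 0: r = r^2 mod 31 = 14^2 = 10
  bit 3 = 1: r = r^2 * 13 mod 31 = 10^2 * 13 = 7*13 = 29
  bit 4 = 0: r = r^2 mod 31 = 29^2 = 4
  -> A = 4
B = 13^22 mod 31  (bits of 22 = 10110)
  bit 0 = 1: r = r^2 * 13 mod 31 = 1^2 * 13 = 1*13 = 13
  bit 1 = 0: r = r^2 mod 31 = 13^2 = 14
  bit 2 = 1: r = r^2 * 13 mod 31 = 14^2 * 13 = 10*13 = 6
  bit 3 = 1: r = r^2 * 13 mod 31 = 6^2 * 13 = 5*13 = 3
  bit 4 = 0: r = r^2 mod 31 = 3^2 = 9
  -> B = 9
s = B^a = 9^18 mod 31  (bits of 18 = 10010)
  bit 0 = 1: r = r^2 * 9 mod 31 = 1^2 * 9 = 1*9 = 9
  bit 1 = 0: r = r^2 mod 31 = 9^2 = 19
  bit 2 = 0: r = r^2 mod 31 = 19^2 = 20
  bit 3 = 1: r = r^2 * 9 mod 31 = 20^2 * 9 = 28*9 = 4
  bit 4 = 0: r = r^2 mod 31 = 4^2 = 16
  -> s = B^a = 16

Answer: 16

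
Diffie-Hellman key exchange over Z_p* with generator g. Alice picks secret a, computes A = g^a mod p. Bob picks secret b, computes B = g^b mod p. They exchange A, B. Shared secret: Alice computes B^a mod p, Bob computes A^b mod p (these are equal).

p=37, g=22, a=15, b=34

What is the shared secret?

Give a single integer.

Answer: 27

Derivation:
A = 22^15 mod 37  (bits of 15 = 1111)
  bit 0 = 1: r = r^2 * 22 mod 37 = 1^2 * 22 = 1*22 = 22
  bit 1 = 1: r = r^2 * 22 mod 37 = 22^2 * 22 = 3*22 = 29
  bit 2 = 1: r = r^2 * 22 mod 37 = 29^2 * 22 = 27*22 = 2
  bit 3 = 1: r = r^2 * 22 mod 37 = 2^2 * 22 = 4*22 = 14
  -> A = 14
B = 22^34 mod 37  (bits of 34 = 100010)
  bit 0 = 1: r = r^2 * 22 mod 37 = 1^2 * 22 = 1*22 = 22
  bit 1 = 0: r = r^2 mod 37 = 22^2 = 3
  bit 2 = 0: r = r^2 mod 37 = 3^2 = 9
  bit 3 = 0: r = r^2 mod 37 = 9^2 = 7
  bit 4 = 1: r = r^2 * 22 mod 37 = 7^2 * 22 = 12*22 = 5
  bit 5 = 0: r = r^2 mod 37 = 5^2 = 25
  -> B = 25
s = B^a = 25^15 mod 37  (bits of 15 = 1111)
  bit 0 = 1: r = r^2 * 25 mod 37 = 1^2 * 25 = 1*25 = 25
  bit 1 = 1: r = r^2 * 25 mod 37 = 25^2 * 25 = 33*25 = 11
  bit 2 = 1: r = r^2 * 25 mod 37 = 11^2 * 25 = 10*25 = 28
  bit 3 = 1: r = r^2 * 25 mod 37 = 28^2 * 25 = 7*25 = 27
  -> s = B^a = 27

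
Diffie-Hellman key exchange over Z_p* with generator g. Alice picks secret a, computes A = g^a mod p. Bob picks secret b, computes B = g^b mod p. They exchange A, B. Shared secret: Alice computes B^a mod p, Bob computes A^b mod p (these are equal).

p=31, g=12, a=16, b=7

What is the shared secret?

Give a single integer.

Answer: 7

Derivation:
A = 12^16 mod 31  (bits of 16 = 10000)
  bit 0 = 1: r = r^2 * 12 mod 31 = 1^2 * 12 = 1*12 = 12
  bit 1 = 0: r = r^2 mod 31 = 12^2 = 20
  bit 2 = 0: r = r^2 mod 31 = 20^2 = 28
  bit 3 = 0: r = r^2 mod 31 = 28^2 = 9
  bit 4 = 0: r = r^2 mod 31 = 9^2 = 19
  -> A = 19
B = 12^7 mod 31  (bits of 7 = 111)
  bit 0 = 1: r = r^2 * 12 mod 31 = 1^2 * 12 = 1*12 = 12
  bit 1 = 1: r = r^2 * 12 mod 31 = 12^2 * 12 = 20*12 = 23
  bit 2 = 1: r = r^2 * 12 mod 31 = 23^2 * 12 = 2*12 = 24
  -> B = 24
s = B^a = 24^16 mod 31  (bits of 16 = 10000)
  bit 0 = 1: r = r^2 * 24 mod 31 = 1^2 * 24 = 1*24 = 24
  bit 1 = 0: r = r^2 mod 31 = 24^2 = 18
  bit 2 = 0: r = r^2 mod 31 = 18^2 = 14
  bit 3 = 0: r = r^2 mod 31 = 14^2 = 10
  bit 4 = 0: r = r^2 mod 31 = 10^2 = 7
  -> s = B^a = 7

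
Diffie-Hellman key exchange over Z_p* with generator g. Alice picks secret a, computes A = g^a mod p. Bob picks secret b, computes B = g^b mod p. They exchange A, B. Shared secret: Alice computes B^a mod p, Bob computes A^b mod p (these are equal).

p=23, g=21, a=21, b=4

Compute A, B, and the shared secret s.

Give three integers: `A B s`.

Answer: 11 16 13

Derivation:
A = 21^21 mod 23  (bits of 21 = 10101)
  bit 0 = 1: r = r^2 * 21 mod 23 = 1^2 * 21 = 1*21 = 21
  bit 1 = 0: r = r^2 mod 23 = 21^2 = 4
  bit 2 = 1: r = r^2 * 21 mod 23 = 4^2 * 21 = 16*21 = 14
  bit 3 = 0: r = r^2 mod 23 = 14^2 = 12
  bit 4 = 1: r = r^2 * 21 mod 23 = 12^2 * 21 = 6*21 = 11
  -> A = 11
B = 21^4 mod 23  (bits of 4 = 100)
  bit 0 = 1: r = r^2 * 21 mod 23 = 1^2 * 21 = 1*21 = 21
  bit 1 = 0: r = r^2 mod 23 = 21^2 = 4
  bit 2 = 0: r = r^2 mod 23 = 4^2 = 16
  -> B = 16
s = B^a = 16^21 mod 23  (bits of 21 = 10101)
  bit 0 = 1: r = r^2 * 16 mod 23 = 1^2 * 16 = 1*16 = 16
  bit 1 = 0: r = r^2 mod 23 = 16^2 = 3
  bit 2 = 1: r = r^2 * 16 mod 23 = 3^2 * 16 = 9*16 = 6
  bit 3 = 0: r = r^2 mod 23 = 6^2 = 13
  bit 4 = 1: r = r^2 * 16 mod 23 = 13^2 * 16 = 8*16 = 13
  -> s = B^a = 13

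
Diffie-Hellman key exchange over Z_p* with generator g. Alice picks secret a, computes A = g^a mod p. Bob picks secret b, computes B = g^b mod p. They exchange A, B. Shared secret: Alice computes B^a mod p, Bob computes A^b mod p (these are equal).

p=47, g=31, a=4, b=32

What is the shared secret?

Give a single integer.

A = 31^4 mod 47  (bits of 4 = 100)
  bit 0 = 1: r = r^2 * 31 mod 47 = 1^2 * 31 = 1*31 = 31
  bit 1 = 0: r = r^2 mod 47 = 31^2 = 21
  bit 2 = 0: r = r^2 mod 47 = 21^2 = 18
  -> A = 18
B = 31^32 mod 47  (bits of 32 = 100000)
  bit 0 = 1: r = r^2 * 31 mod 47 = 1^2 * 31 = 1*31 = 31
  bit 1 = 0: r = r^2 mod 47 = 31^2 = 21
  bit 2 = 0: r = r^2 mod 47 = 21^2 = 18
  bit 3 = 0: r = r^2 mod 47 = 18^2 = 42
  bit 4 = 0: r = r^2 mod 47 = 42^2 = 25
  bit 5 = 0: r = r^2 mod 47 = 25^2 = 14
  -> B = 14
s = B^a = 14^4 mod 47  (bits of 4 = 100)
  bit 0 = 1: r = r^2 * 14 mod 47 = 1^2 * 14 = 1*14 = 14
  bit 1 = 0: r = r^2 mod 47 = 14^2 = 8
  bit 2 = 0: r = r^2 mod 47 = 8^2 = 17
  -> s = B^a = 17

Answer: 17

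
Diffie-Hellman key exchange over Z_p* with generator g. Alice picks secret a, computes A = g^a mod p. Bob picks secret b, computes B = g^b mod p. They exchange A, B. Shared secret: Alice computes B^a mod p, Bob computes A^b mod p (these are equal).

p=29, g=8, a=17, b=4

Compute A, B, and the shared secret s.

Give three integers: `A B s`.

A = 8^17 mod 29  (bits of 17 = 10001)
  bit 0 = 1: r = r^2 * 8 mod 29 = 1^2 * 8 = 1*8 = 8
  bit 1 = 0: r = r^2 mod 29 = 8^2 = 6
  bit 2 = 0: r = r^2 mod 29 = 6^2 = 7
  bit 3 = 0: r = r^2 mod 29 = 7^2 = 20
  bit 4 = 1: r = r^2 * 8 mod 29 = 20^2 * 8 = 23*8 = 10
  -> A = 10
B = 8^4 mod 29  (bits of 4 = 100)
  bit 0 = 1: r = r^2 * 8 mod 29 = 1^2 * 8 = 1*8 = 8
  bit 1 = 0: r = r^2 mod 29 = 8^2 = 6
  bit 2 = 0: r = r^2 mod 29 = 6^2 = 7
  -> B = 7
s = B^a = 7^17 mod 29  (bits of 17 = 10001)
  bit 0 = 1: r = r^2 * 7 mod 29 = 1^2 * 7 = 1*7 = 7
  bit 1 = 0: r = r^2 mod 29 = 7^2 = 20
  bit 2 = 0: r = r^2 mod 29 = 20^2 = 23
  bit 3 = 0: r = r^2 mod 29 = 23^2 = 7
  bit 4 = 1: r = r^2 * 7 mod 29 = 7^2 * 7 = 20*7 = 24
  -> s = B^a = 24

Answer: 10 7 24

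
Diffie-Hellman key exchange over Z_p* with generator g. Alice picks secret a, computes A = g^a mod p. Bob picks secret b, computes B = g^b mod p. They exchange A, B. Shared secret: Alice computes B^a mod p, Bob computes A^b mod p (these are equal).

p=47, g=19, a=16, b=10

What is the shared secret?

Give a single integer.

A = 19^16 mod 47  (bits of 16 = 10000)
  bit 0 = 1: r = r^2 * 19 mod 47 = 1^2 * 19 = 1*19 = 19
  bit 1 = 0: r = r^2 mod 47 = 19^2 = 32
  bit 2 = 0: r = r^2 mod 47 = 32^2 = 37
  bit 3 = 0: r = r^2 mod 47 = 37^2 = 6
  bit 4 = 0: r = r^2 mod 47 = 6^2 = 36
  -> A = 36
B = 19^10 mod 47  (bits of 10 = 1010)
  bit 0 = 1: r = r^2 * 19 mod 47 = 1^2 * 19 = 1*19 = 19
  bit 1 = 0: r = r^2 mod 47 = 19^2 = 32
  bit 2 = 1: r = r^2 * 19 mod 47 = 32^2 * 19 = 37*19 = 45
  bit 3 = 0: r = r^2 mod 47 = 45^2 = 4
  -> B = 4
s = B^a = 4^16 mod 47  (bits of 16 = 10000)
  bit 0 = 1: r = r^2 * 4 mod 47 = 1^2 * 4 = 1*4 = 4
  bit 1 = 0: r = r^2 mod 47 = 4^2 = 16
  bit 2 = 0: r = r^2 mod 47 = 16^2 = 21
  bit 3 = 0: r = r^2 mod 47 = 21^2 = 18
  bit 4 = 0: r = r^2 mod 47 = 18^2 = 42
  -> s = B^a = 42

Answer: 42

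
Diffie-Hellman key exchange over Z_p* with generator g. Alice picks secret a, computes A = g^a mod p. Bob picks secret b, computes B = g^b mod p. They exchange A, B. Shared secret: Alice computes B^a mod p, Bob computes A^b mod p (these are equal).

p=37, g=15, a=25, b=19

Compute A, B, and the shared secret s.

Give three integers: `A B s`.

A = 15^25 mod 37  (bits of 25 = 11001)
  bit 0 = 1: r = r^2 * 15 mod 37 = 1^2 * 15 = 1*15 = 15
  bit 1 = 1: r = r^2 * 15 mod 37 = 15^2 * 15 = 3*15 = 8
  bit 2 = 0: r = r^2 mod 37 = 8^2 = 27
  bit 3 = 0: r = r^2 mod 37 = 27^2 = 26
  bit 4 = 1: r = r^2 * 15 mod 37 = 26^2 * 15 = 10*15 = 2
  -> A = 2
B = 15^19 mod 37  (bits of 19 = 10011)
  bit 0 = 1: r = r^2 * 15 mod 37 = 1^2 * 15 = 1*15 = 15
  bit 1 = 0: r = r^2 mod 37 = 15^2 = 3
  bit 2 = 0: r = r^2 mod 37 = 3^2 = 9
  bit 3 = 1: r = r^2 * 15 mod 37 = 9^2 * 15 = 7*15 = 31
  bit 4 = 1: r = r^2 * 15 mod 37 = 31^2 * 15 = 36*15 = 22
  -> B = 22
s = B^a = 22^25 mod 37  (bits of 25 = 11001)
  bit 0 = 1: r = r^2 * 22 mod 37 = 1^2 * 22 = 1*22 = 22
  bit 1 = 1: r = r^2 * 22 mod 37 = 22^2 * 22 = 3*22 = 29
  bit 2 = 0: r = r^2 mod 37 = 29^2 = 27
  bit 3 = 0: r = r^2 mod 37 = 27^2 = 26
  bit 4 = 1: r = r^2 * 22 mod 37 = 26^2 * 22 = 10*22 = 35
  -> s = B^a = 35

Answer: 2 22 35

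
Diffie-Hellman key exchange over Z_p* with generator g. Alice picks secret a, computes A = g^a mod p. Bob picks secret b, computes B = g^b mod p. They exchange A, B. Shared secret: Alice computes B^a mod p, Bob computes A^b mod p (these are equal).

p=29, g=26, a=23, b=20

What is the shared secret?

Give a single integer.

Answer: 16

Derivation:
A = 26^23 mod 29  (bits of 23 = 10111)
  bit 0 = 1: r = r^2 * 26 mod 29 = 1^2 * 26 = 1*26 = 26
  bit 1 = 0: r = r^2 mod 29 = 26^2 = 9
  bit 2 = 1: r = r^2 * 26 mod 29 = 9^2 * 26 = 23*26 = 18
  bit 3 = 1: r = r^2 * 26 mod 29 = 18^2 * 26 = 5*26 = 14
  bit 4 = 1: r = r^2 * 26 mod 29 = 14^2 * 26 = 22*26 = 21
  -> A = 21
B = 26^20 mod 29  (bits of 20 = 10100)
  bit 0 = 1: r = r^2 * 26 mod 29 = 1^2 * 26 = 1*26 = 26
  bit 1 = 0: r = r^2 mod 29 = 26^2 = 9
  bit 2 = 1: r = r^2 * 26 mod 29 = 9^2 * 26 = 23*26 = 18
  bit 3 = 0: r = r^2 mod 29 = 18^2 = 5
  bit 4 = 0: r = r^2 mod 29 = 5^2 = 25
  -> B = 25
s = B^a = 25^23 mod 29  (bits of 23 = 10111)
  bit 0 = 1: r = r^2 * 25 mod 29 = 1^2 * 25 = 1*25 = 25
  bit 1 = 0: r = r^2 mod 29 = 25^2 = 16
  bit 2 = 1: r = r^2 * 25 mod 29 = 16^2 * 25 = 24*25 = 20
  bit 3 = 1: r = r^2 * 25 mod 29 = 20^2 * 25 = 23*25 = 24
  bit 4 = 1: r = r^2 * 25 mod 29 = 24^2 * 25 = 25*25 = 16
  -> s = B^a = 16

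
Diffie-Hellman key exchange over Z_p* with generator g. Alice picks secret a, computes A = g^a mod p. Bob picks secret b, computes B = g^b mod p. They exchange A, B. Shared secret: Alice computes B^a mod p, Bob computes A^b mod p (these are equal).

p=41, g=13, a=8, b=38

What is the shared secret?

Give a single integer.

A = 13^8 mod 41  (bits of 8 = 1000)
  bit 0 = 1: r = r^2 * 13 mod 41 = 1^2 * 13 = 1*13 = 13
  bit 1 = 0: r = r^2 mod 41 = 13^2 = 5
  bit 2 = 0: r = r^2 mod 41 = 5^2 = 25
  bit 3 = 0: r = r^2 mod 41 = 25^2 = 10
  -> A = 10
B = 13^38 mod 41  (bits of 38 = 100110)
  bit 0 = 1: r = r^2 * 13 mod 41 = 1^2 * 13 = 1*13 = 13
  bit 1 = 0: r = r^2 mod 41 = 13^2 = 5
  bit 2 = 0: r = r^2 mod 41 = 5^2 = 25
  bit 3 = 1: r = r^2 * 13 mod 41 = 25^2 * 13 = 10*13 = 7
  bit 4 = 1: r = r^2 * 13 mod 41 = 7^2 * 13 = 8*13 = 22
  bit 5 = 0: r = r^2 mod 41 = 22^2 = 33
  -> B = 33
s = B^a = 33^8 mod 41  (bits of 8 = 1000)
  bit 0 = 1: r = r^2 * 33 mod 41 = 1^2 * 33 = 1*33 = 33
  bit 1 = 0: r = r^2 mod 41 = 33^2 = 23
  bit 2 = 0: r = r^2 mod 41 = 23^2 = 37
  bit 3 = 0: r = r^2 mod 41 = 37^2 = 16
  -> s = B^a = 16

Answer: 16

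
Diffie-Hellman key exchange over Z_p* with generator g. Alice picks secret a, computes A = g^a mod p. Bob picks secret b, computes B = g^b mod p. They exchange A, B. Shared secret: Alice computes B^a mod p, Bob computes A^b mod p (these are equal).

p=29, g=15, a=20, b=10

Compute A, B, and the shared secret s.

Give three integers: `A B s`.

A = 15^20 mod 29  (bits of 20 = 10100)
  bit 0 = 1: r = r^2 * 15 mod 29 = 1^2 * 15 = 1*15 = 15
  bit 1 = 0: r = r^2 mod 29 = 15^2 = 22
  bit 2 = 1: r = r^2 * 15 mod 29 = 22^2 * 15 = 20*15 = 10
  bit 3 = 0: r = r^2 mod 29 = 10^2 = 13
  bit 4 = 0: r = r^2 mod 29 = 13^2 = 24
  -> A = 24
B = 15^10 mod 29  (bits of 10 = 1010)
  bit 0 = 1: r = r^2 * 15 mod 29 = 1^2 * 15 = 1*15 = 15
  bit 1 = 0: r = r^2 mod 29 = 15^2 = 22
  bit 2 = 1: r = r^2 * 15 mod 29 = 22^2 * 15 = 20*15 = 10
  bit 3 = 0: r = r^2 mod 29 = 10^2 = 13
  -> B = 13
s = B^a = 13^20 mod 29  (bits of 20 = 10100)
  bit 0 = 1: r = r^2 * 13 mod 29 = 1^2 * 13 = 1*13 = 13
  bit 1 = 0: r = r^2 mod 29 = 13^2 = 24
  bit 2 = 1: r = r^2 * 13 mod 29 = 24^2 * 13 = 25*13 = 6
  bit 3 = 0: r = r^2 mod 29 = 6^2 = 7
  bit 4 = 0: r = r^2 mod 29 = 7^2 = 20
  -> s = B^a = 20

Answer: 24 13 20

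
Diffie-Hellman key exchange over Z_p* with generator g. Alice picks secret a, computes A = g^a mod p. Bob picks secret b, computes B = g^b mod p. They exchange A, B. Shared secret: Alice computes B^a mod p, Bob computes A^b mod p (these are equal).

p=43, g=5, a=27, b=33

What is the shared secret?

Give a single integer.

A = 5^27 mod 43  (bits of 27 = 11011)
  bit 0 = 1: r = r^2 * 5 mod 43 = 1^2 * 5 = 1*5 = 5
  bit 1 = 1: r = r^2 * 5 mod 43 = 5^2 * 5 = 25*5 = 39
  bit 2 = 0: r = r^2 mod 43 = 39^2 = 16
  bit 3 = 1: r = r^2 * 5 mod 43 = 16^2 * 5 = 41*5 = 33
  bit 4 = 1: r = r^2 * 5 mod 43 = 33^2 * 5 = 14*5 = 27
  -> A = 27
B = 5^33 mod 43  (bits of 33 = 100001)
  bit 0 = 1: r = r^2 * 5 mod 43 = 1^2 * 5 = 1*5 = 5
  bit 1 = 0: r = r^2 mod 43 = 5^2 = 25
  bit 2 = 0: r = r^2 mod 43 = 25^2 = 23
  bit 3 = 0: r = r^2 mod 43 = 23^2 = 13
  bit 4 = 0: r = r^2 mod 43 = 13^2 = 40
  bit 5 = 1: r = r^2 * 5 mod 43 = 40^2 * 5 = 9*5 = 2
  -> B = 2
s = B^a = 2^27 mod 43  (bits of 27 = 11011)
  bit 0 = 1: r = r^2 * 2 mod 43 = 1^2 * 2 = 1*2 = 2
  bit 1 = 1: r = r^2 * 2 mod 43 = 2^2 * 2 = 4*2 = 8
  bit 2 = 0: r = r^2 mod 43 = 8^2 = 21
  bit 3 = 1: r = r^2 * 2 mod 43 = 21^2 * 2 = 11*2 = 22
  bit 4 = 1: r = r^2 * 2 mod 43 = 22^2 * 2 = 11*2 = 22
  -> s = B^a = 22

Answer: 22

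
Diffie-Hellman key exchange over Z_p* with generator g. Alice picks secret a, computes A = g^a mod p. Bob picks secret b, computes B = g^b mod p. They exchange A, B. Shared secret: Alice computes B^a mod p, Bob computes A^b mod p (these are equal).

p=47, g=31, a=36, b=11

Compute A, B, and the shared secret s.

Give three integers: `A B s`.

A = 31^36 mod 47  (bits of 36 = 100100)
  bit 0 = 1: r = r^2 * 31 mod 47 = 1^2 * 31 = 1*31 = 31
  bit 1 = 0: r = r^2 mod 47 = 31^2 = 21
  bit 2 = 0: r = r^2 mod 47 = 21^2 = 18
  bit 3 = 1: r = r^2 * 31 mod 47 = 18^2 * 31 = 42*31 = 33
  bit 4 = 0: r = r^2 mod 47 = 33^2 = 8
  bit 5 = 0: r = r^2 mod 47 = 8^2 = 17
  -> A = 17
B = 31^11 mod 47  (bits of 11 = 1011)
  bit 0 = 1: r = r^2 * 31 mod 47 = 1^2 * 31 = 1*31 = 31
  bit 1 = 0: r = r^2 mod 47 = 31^2 = 21
  bit 2 = 1: r = r^2 * 31 mod 47 = 21^2 * 31 = 18*31 = 41
  bit 3 = 1: r = r^2 * 31 mod 47 = 41^2 * 31 = 36*31 = 35
  -> B = 35
s = B^a = 35^36 mod 47  (bits of 36 = 100100)
  bit 0 = 1: r = r^2 * 35 mod 47 = 1^2 * 35 = 1*35 = 35
  bit 1 = 0: r = r^2 mod 47 = 35^2 = 3
  bit 2 = 0: r = r^2 mod 47 = 3^2 = 9
  bit 3 = 1: r = r^2 * 35 mod 47 = 9^2 * 35 = 34*35 = 15
  bit 4 = 0: r = r^2 mod 47 = 15^2 = 37
  bit 5 = 0: r = r^2 mod 47 = 37^2 = 6
  -> s = B^a = 6

Answer: 17 35 6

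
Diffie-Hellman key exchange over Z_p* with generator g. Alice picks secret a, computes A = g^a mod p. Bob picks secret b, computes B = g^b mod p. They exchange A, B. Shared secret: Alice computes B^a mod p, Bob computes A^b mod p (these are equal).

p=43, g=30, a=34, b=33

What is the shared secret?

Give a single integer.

Answer: 21

Derivation:
A = 30^34 mod 43  (bits of 34 = 100010)
  bit 0 = 1: r = r^2 * 30 mod 43 = 1^2 * 30 = 1*30 = 30
  bit 1 = 0: r = r^2 mod 43 = 30^2 = 40
  bit 2 = 0: r = r^2 mod 43 = 40^2 = 9
  bit 3 = 0: r = r^2 mod 43 = 9^2 = 38
  bit 4 = 1: r = r^2 * 30 mod 43 = 38^2 * 30 = 25*30 = 19
  bit 5 = 0: r = r^2 mod 43 = 19^2 = 17
  -> A = 17
B = 30^33 mod 43  (bits of 33 = 100001)
  bit 0 = 1: r = r^2 * 30 mod 43 = 1^2 * 30 = 1*30 = 30
  bit 1 = 0: r = r^2 mod 43 = 30^2 = 40
  bit 2 = 0: r = r^2 mod 43 = 40^2 = 9
  bit 3 = 0: r = r^2 mod 43 = 9^2 = 38
  bit 4 = 0: r = r^2 mod 43 = 38^2 = 25
  bit 5 = 1: r = r^2 * 30 mod 43 = 25^2 * 30 = 23*30 = 2
  -> B = 2
s = B^a = 2^34 mod 43  (bits of 34 = 100010)
  bit 0 = 1: r = r^2 * 2 mod 43 = 1^2 * 2 = 1*2 = 2
  bit 1 = 0: r = r^2 mod 43 = 2^2 = 4
  bit 2 = 0: r = r^2 mod 43 = 4^2 = 16
  bit 3 = 0: r = r^2 mod 43 = 16^2 = 41
  bit 4 = 1: r = r^2 * 2 mod 43 = 41^2 * 2 = 4*2 = 8
  bit 5 = 0: r = r^2 mod 43 = 8^2 = 21
  -> s = B^a = 21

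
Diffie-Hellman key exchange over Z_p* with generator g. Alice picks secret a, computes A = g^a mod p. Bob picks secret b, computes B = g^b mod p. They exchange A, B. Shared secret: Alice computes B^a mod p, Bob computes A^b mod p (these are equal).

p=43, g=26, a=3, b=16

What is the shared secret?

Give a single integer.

Answer: 35

Derivation:
A = 26^3 mod 43  (bits of 3 = 11)
  bit 0 = 1: r = r^2 * 26 mod 43 = 1^2 * 26 = 1*26 = 26
  bit 1 = 1: r = r^2 * 26 mod 43 = 26^2 * 26 = 31*26 = 32
  -> A = 32
B = 26^16 mod 43  (bits of 16 = 10000)
  bit 0 = 1: r = r^2 * 26 mod 43 = 1^2 * 26 = 1*26 = 26
  bit 1 = 0: r = r^2 mod 43 = 26^2 = 31
  bit 2 = 0: r = r^2 mod 43 = 31^2 = 15
  bit 3 = 0: r = r^2 mod 43 = 15^2 = 10
  bit 4 = 0: r = r^2 mod 43 = 10^2 = 14
  -> B = 14
s = B^a = 14^3 mod 43  (bits of 3 = 11)
  bit 0 = 1: r = r^2 * 14 mod 43 = 1^2 * 14 = 1*14 = 14
  bit 1 = 1: r = r^2 * 14 mod 43 = 14^2 * 14 = 24*14 = 35
  -> s = B^a = 35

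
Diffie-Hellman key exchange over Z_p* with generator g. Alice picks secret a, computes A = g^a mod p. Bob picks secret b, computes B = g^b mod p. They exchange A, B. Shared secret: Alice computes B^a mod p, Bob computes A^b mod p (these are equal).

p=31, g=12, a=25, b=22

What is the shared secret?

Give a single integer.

A = 12^25 mod 31  (bits of 25 = 11001)
  bit 0 = 1: r = r^2 * 12 mod 31 = 1^2 * 12 = 1*12 = 12
  bit 1 = 1: r = r^2 * 12 mod 31 = 12^2 * 12 = 20*12 = 23
  bit 2 = 0: r = r^2 mod 31 = 23^2 = 2
  bit 3 = 0: r = r^2 mod 31 = 2^2 = 4
  bit 4 = 1: r = r^2 * 12 mod 31 = 4^2 * 12 = 16*12 = 6
  -> A = 6
B = 12^22 mod 31  (bits of 22 = 10110)
  bit 0 = 1: r = r^2 * 12 mod 31 = 1^2 * 12 = 1*12 = 12
  bit 1 = 0: r = r^2 mod 31 = 12^2 = 20
  bit 2 = 1: r = r^2 * 12 mod 31 = 20^2 * 12 = 28*12 = 26
  bit 3 = 1: r = r^2 * 12 mod 31 = 26^2 * 12 = 25*12 = 21
  bit 4 = 0: r = r^2 mod 31 = 21^2 = 7
  -> B = 7
s = B^a = 7^25 mod 31  (bits of 25 = 11001)
  bit 0 = 1: r = r^2 * 7 mod 31 = 1^2 * 7 = 1*7 = 7
  bit 1 = 1: r = r^2 * 7 mod 31 = 7^2 * 7 = 18*7 = 2
  bit 2 = 0: r = r^2 mod 31 = 2^2 = 4
  bit 3 = 0: r = r^2 mod 31 = 4^2 = 16
  bit 4 = 1: r = r^2 * 7 mod 31 = 16^2 * 7 = 8*7 = 25
  -> s = B^a = 25

Answer: 25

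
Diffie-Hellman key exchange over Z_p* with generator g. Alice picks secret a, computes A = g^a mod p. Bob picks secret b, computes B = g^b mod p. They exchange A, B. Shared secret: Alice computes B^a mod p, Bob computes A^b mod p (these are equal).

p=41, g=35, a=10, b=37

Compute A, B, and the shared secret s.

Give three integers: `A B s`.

Answer: 32 26 32

Derivation:
A = 35^10 mod 41  (bits of 10 = 1010)
  bit 0 = 1: r = r^2 * 35 mod 41 = 1^2 * 35 = 1*35 = 35
  bit 1 = 0: r = r^2 mod 41 = 35^2 = 36
  bit 2 = 1: r = r^2 * 35 mod 41 = 36^2 * 35 = 25*35 = 14
  bit 3 = 0: r = r^2 mod 41 = 14^2 = 32
  -> A = 32
B = 35^37 mod 41  (bits of 37 = 100101)
  bit 0 = 1: r = r^2 * 35 mod 41 = 1^2 * 35 = 1*35 = 35
  bit 1 = 0: r = r^2 mod 41 = 35^2 = 36
  bit 2 = 0: r = r^2 mod 41 = 36^2 = 25
  bit 3 = 1: r = r^2 * 35 mod 41 = 25^2 * 35 = 10*35 = 22
  bit 4 = 0: r = r^2 mod 41 = 22^2 = 33
  bit 5 = 1: r = r^2 * 35 mod 41 = 33^2 * 35 = 23*35 = 26
  -> B = 26
s = B^a = 26^10 mod 41  (bits of 10 = 1010)
  bit 0 = 1: r = r^2 * 26 mod 41 = 1^2 * 26 = 1*26 = 26
  bit 1 = 0: r = r^2 mod 41 = 26^2 = 20
  bit 2 = 1: r = r^2 * 26 mod 41 = 20^2 * 26 = 31*26 = 27
  bit 3 = 0: r = r^2 mod 41 = 27^2 = 32
  -> s = B^a = 32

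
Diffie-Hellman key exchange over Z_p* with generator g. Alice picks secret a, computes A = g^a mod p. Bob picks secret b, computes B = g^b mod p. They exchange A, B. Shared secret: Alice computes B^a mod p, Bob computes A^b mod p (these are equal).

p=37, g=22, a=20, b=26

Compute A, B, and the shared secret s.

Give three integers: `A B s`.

A = 22^20 mod 37  (bits of 20 = 10100)
  bit 0 = 1: r = r^2 * 22 mod 37 = 1^2 * 22 = 1*22 = 22
  bit 1 = 0: r = r^2 mod 37 = 22^2 = 3
  bit 2 = 1: r = r^2 * 22 mod 37 = 3^2 * 22 = 9*22 = 13
  bit 3 = 0: r = r^2 mod 37 = 13^2 = 21
  bit 4 = 0: r = r^2 mod 37 = 21^2 = 34
  -> A = 34
B = 22^26 mod 37  (bits of 26 = 11010)
  bit 0 = 1: r = r^2 * 22 mod 37 = 1^2 * 22 = 1*22 = 22
  bit 1 = 1: r = r^2 * 22 mod 37 = 22^2 * 22 = 3*22 = 29
  bit 2 = 0: r = r^2 mod 37 = 29^2 = 27
  bit 3 = 1: r = r^2 * 22 mod 37 = 27^2 * 22 = 26*22 = 17
  bit 4 = 0: r = r^2 mod 37 = 17^2 = 30
  -> B = 30
s = B^a = 30^20 mod 37  (bits of 20 = 10100)
  bit 0 = 1: r = r^2 * 30 mod 37 = 1^2 * 30 = 1*30 = 30
  bit 1 = 0: r = r^2 mod 37 = 30^2 = 12
  bit 2 = 1: r = r^2 * 30 mod 37 = 12^2 * 30 = 33*30 = 28
  bit 3 = 0: r = r^2 mod 37 = 28^2 = 7
  bit 4 = 0: r = r^2 mod 37 = 7^2 = 12
  -> s = B^a = 12

Answer: 34 30 12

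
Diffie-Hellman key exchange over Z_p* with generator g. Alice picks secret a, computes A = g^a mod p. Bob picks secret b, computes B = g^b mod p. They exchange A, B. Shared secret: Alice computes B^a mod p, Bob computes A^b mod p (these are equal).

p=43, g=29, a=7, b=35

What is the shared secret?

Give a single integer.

Answer: 37

Derivation:
A = 29^7 mod 43  (bits of 7 = 111)
  bit 0 = 1: r = r^2 * 29 mod 43 = 1^2 * 29 = 1*29 = 29
  bit 1 = 1: r = r^2 * 29 mod 43 = 29^2 * 29 = 24*29 = 8
  bit 2 = 1: r = r^2 * 29 mod 43 = 8^2 * 29 = 21*29 = 7
  -> A = 7
B = 29^35 mod 43  (bits of 35 = 100011)
  bit 0 = 1: r = r^2 * 29 mod 43 = 1^2 * 29 = 1*29 = 29
  bit 1 = 0: r = r^2 mod 43 = 29^2 = 24
  bit 2 = 0: r = r^2 mod 43 = 24^2 = 17
  bit 3 = 0: r = r^2 mod 43 = 17^2 = 31
  bit 4 = 1: r = r^2 * 29 mod 43 = 31^2 * 29 = 15*29 = 5
  bit 5 = 1: r = r^2 * 29 mod 43 = 5^2 * 29 = 25*29 = 37
  -> B = 37
s = B^a = 37^7 mod 43  (bits of 7 = 111)
  bit 0 = 1: r = r^2 * 37 mod 43 = 1^2 * 37 = 1*37 = 37
  bit 1 = 1: r = r^2 * 37 mod 43 = 37^2 * 37 = 36*37 = 42
  bit 2 = 1: r = r^2 * 37 mod 43 = 42^2 * 37 = 1*37 = 37
  -> s = B^a = 37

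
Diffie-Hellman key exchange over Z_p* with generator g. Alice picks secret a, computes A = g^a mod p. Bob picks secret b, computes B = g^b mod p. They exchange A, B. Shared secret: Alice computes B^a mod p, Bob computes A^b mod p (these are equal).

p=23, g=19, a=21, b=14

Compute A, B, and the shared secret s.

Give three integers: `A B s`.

A = 19^21 mod 23  (bits of 21 = 10101)
  bit 0 = 1: r = r^2 * 19 mod 23 = 1^2 * 19 = 1*19 = 19
  bit 1 = 0: r = r^2 mod 23 = 19^2 = 16
  bit 2 = 1: r = r^2 * 19 mod 23 = 16^2 * 19 = 3*19 = 11
  bit 3 = 0: r = r^2 mod 23 = 11^2 = 6
  bit 4 = 1: r = r^2 * 19 mod 23 = 6^2 * 19 = 13*19 = 17
  -> A = 17
B = 19^14 mod 23  (bits of 14 = 1110)
  bit 0 = 1: r = r^2 * 19 mod 23 = 1^2 * 19 = 1*19 = 19
  bit 1 = 1: r = r^2 * 19 mod 23 = 19^2 * 19 = 16*19 = 5
  bit 2 = 1: r = r^2 * 19 mod 23 = 5^2 * 19 = 2*19 = 15
  bit 3 = 0: r = r^2 mod 23 = 15^2 = 18
  -> B = 18
s = B^a = 18^21 mod 23  (bits of 21 = 10101)
  bit 0 = 1: r = r^2 * 18 mod 23 = 1^2 * 18 = 1*18 = 18
  bit 1 = 0: r = r^2 mod 23 = 18^2 = 2
  bit 2 = 1: r = r^2 * 18 mod 23 = 2^2 * 18 = 4*18 = 3
  bit 3 = 0: r = r^2 mod 23 = 3^2 = 9
  bit 4 = 1: r = r^2 * 18 mod 23 = 9^2 * 18 = 12*18 = 9
  -> s = B^a = 9

Answer: 17 18 9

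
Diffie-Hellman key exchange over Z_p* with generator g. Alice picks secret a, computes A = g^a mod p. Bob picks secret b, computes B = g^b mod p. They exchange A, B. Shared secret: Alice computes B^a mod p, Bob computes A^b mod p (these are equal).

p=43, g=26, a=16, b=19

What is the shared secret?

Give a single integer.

A = 26^16 mod 43  (bits of 16 = 10000)
  bit 0 = 1: r = r^2 * 26 mod 43 = 1^2 * 26 = 1*26 = 26
  bit 1 = 0: r = r^2 mod 43 = 26^2 = 31
  bit 2 = 0: r = r^2 mod 43 = 31^2 = 15
  bit 3 = 0: r = r^2 mod 43 = 15^2 = 10
  bit 4 = 0: r = r^2 mod 43 = 10^2 = 14
  -> A = 14
B = 26^19 mod 43  (bits of 19 = 10011)
  bit 0 = 1: r = r^2 * 26 mod 43 = 1^2 * 26 = 1*26 = 26
  bit 1 = 0: r = r^2 mod 43 = 26^2 = 31
  bit 2 = 0: r = r^2 mod 43 = 31^2 = 15
  bit 3 = 1: r = r^2 * 26 mod 43 = 15^2 * 26 = 10*26 = 2
  bit 4 = 1: r = r^2 * 26 mod 43 = 2^2 * 26 = 4*26 = 18
  -> B = 18
s = B^a = 18^16 mod 43  (bits of 16 = 10000)
  bit 0 = 1: r = r^2 * 18 mod 43 = 1^2 * 18 = 1*18 = 18
  bit 1 = 0: r = r^2 mod 43 = 18^2 = 23
  bit 2 = 0: r = r^2 mod 43 = 23^2 = 13
  bit 3 = 0: r = r^2 mod 43 = 13^2 = 40
  bit 4 = 0: r = r^2 mod 43 = 40^2 = 9
  -> s = B^a = 9

Answer: 9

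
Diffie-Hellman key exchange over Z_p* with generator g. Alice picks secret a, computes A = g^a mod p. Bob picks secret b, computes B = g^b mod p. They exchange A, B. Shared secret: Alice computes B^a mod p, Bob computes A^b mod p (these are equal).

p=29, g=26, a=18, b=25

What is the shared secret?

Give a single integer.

Answer: 9

Derivation:
A = 26^18 mod 29  (bits of 18 = 10010)
  bit 0 = 1: r = r^2 * 26 mod 29 = 1^2 * 26 = 1*26 = 26
  bit 1 = 0: r = r^2 mod 29 = 26^2 = 9
  bit 2 = 0: r = r^2 mod 29 = 9^2 = 23
  bit 3 = 1: r = r^2 * 26 mod 29 = 23^2 * 26 = 7*26 = 8
  bit 4 = 0: r = r^2 mod 29 = 8^2 = 6
  -> A = 6
B = 26^25 mod 29  (bits of 25 = 11001)
  bit 0 = 1: r = r^2 * 26 mod 29 = 1^2 * 26 = 1*26 = 26
  bit 1 = 1: r = r^2 * 26 mod 29 = 26^2 * 26 = 9*26 = 2
  bit 2 = 0: r = r^2 mod 29 = 2^2 = 4
  bit 3 = 0: r = r^2 mod 29 = 4^2 = 16
  bit 4 = 1: r = r^2 * 26 mod 29 = 16^2 * 26 = 24*26 = 15
  -> B = 15
s = B^a = 15^18 mod 29  (bits of 18 = 10010)
  bit 0 = 1: r = r^2 * 15 mod 29 = 1^2 * 15 = 1*15 = 15
  bit 1 = 0: r = r^2 mod 29 = 15^2 = 22
  bit 2 = 0: r = r^2 mod 29 = 22^2 = 20
  bit 3 = 1: r = r^2 * 15 mod 29 = 20^2 * 15 = 23*15 = 26
  bit 4 = 0: r = r^2 mod 29 = 26^2 = 9
  -> s = B^a = 9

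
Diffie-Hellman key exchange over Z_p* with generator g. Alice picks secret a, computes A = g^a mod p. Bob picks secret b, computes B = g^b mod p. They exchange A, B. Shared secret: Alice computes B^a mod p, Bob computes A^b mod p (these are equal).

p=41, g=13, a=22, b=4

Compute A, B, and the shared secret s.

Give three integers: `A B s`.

Answer: 36 25 10

Derivation:
A = 13^22 mod 41  (bits of 22 = 10110)
  bit 0 = 1: r = r^2 * 13 mod 41 = 1^2 * 13 = 1*13 = 13
  bit 1 = 0: r = r^2 mod 41 = 13^2 = 5
  bit 2 = 1: r = r^2 * 13 mod 41 = 5^2 * 13 = 25*13 = 38
  bit 3 = 1: r = r^2 * 13 mod 41 = 38^2 * 13 = 9*13 = 35
  bit 4 = 0: r = r^2 mod 41 = 35^2 = 36
  -> A = 36
B = 13^4 mod 41  (bits of 4 = 100)
  bit 0 = 1: r = r^2 * 13 mod 41 = 1^2 * 13 = 1*13 = 13
  bit 1 = 0: r = r^2 mod 41 = 13^2 = 5
  bit 2 = 0: r = r^2 mod 41 = 5^2 = 25
  -> B = 25
s = B^a = 25^22 mod 41  (bits of 22 = 10110)
  bit 0 = 1: r = r^2 * 25 mod 41 = 1^2 * 25 = 1*25 = 25
  bit 1 = 0: r = r^2 mod 41 = 25^2 = 10
  bit 2 = 1: r = r^2 * 25 mod 41 = 10^2 * 25 = 18*25 = 40
  bit 3 = 1: r = r^2 * 25 mod 41 = 40^2 * 25 = 1*25 = 25
  bit 4 = 0: r = r^2 mod 41 = 25^2 = 10
  -> s = B^a = 10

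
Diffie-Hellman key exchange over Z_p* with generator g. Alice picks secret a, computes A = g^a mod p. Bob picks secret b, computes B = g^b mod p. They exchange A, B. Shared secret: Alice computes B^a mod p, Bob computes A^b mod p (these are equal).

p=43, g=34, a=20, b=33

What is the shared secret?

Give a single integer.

A = 34^20 mod 43  (bits of 20 = 10100)
  bit 0 = 1: r = r^2 * 34 mod 43 = 1^2 * 34 = 1*34 = 34
  bit 1 = 0: r = r^2 mod 43 = 34^2 = 38
  bit 2 = 1: r = r^2 * 34 mod 43 = 38^2 * 34 = 25*34 = 33
  bit 3 = 0: r = r^2 mod 43 = 33^2 = 14
  bit 4 = 0: r = r^2 mod 43 = 14^2 = 24
  -> A = 24
B = 34^33 mod 43  (bits of 33 = 100001)
  bit 0 = 1: r = r^2 * 34 mod 43 = 1^2 * 34 = 1*34 = 34
  bit 1 = 0: r = r^2 mod 43 = 34^2 = 38
  bit 2 = 0: r = r^2 mod 43 = 38^2 = 25
  bit 3 = 0: r = r^2 mod 43 = 25^2 = 23
  bit 4 = 0: r = r^2 mod 43 = 23^2 = 13
  bit 5 = 1: r = r^2 * 34 mod 43 = 13^2 * 34 = 40*34 = 27
  -> B = 27
s = B^a = 27^20 mod 43  (bits of 20 = 10100)
  bit 0 = 1: r = r^2 * 27 mod 43 = 1^2 * 27 = 1*27 = 27
  bit 1 = 0: r = r^2 mod 43 = 27^2 = 41
  bit 2 = 1: r = r^2 * 27 mod 43 = 41^2 * 27 = 4*27 = 22
  bit 3 = 0: r = r^2 mod 43 = 22^2 = 11
  bit 4 = 0: r = r^2 mod 43 = 11^2 = 35
  -> s = B^a = 35

Answer: 35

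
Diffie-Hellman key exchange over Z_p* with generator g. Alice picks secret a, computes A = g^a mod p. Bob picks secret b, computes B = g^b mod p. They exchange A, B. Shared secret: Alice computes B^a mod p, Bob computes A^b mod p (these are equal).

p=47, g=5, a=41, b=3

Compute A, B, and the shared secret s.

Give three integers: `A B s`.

A = 5^41 mod 47  (bits of 41 = 101001)
  bit 0 = 1: r = r^2 * 5 mod 47 = 1^2 * 5 = 1*5 = 5
  bit 1 = 0: r = r^2 mod 47 = 5^2 = 25
  bit 2 = 1: r = r^2 * 5 mod 47 = 25^2 * 5 = 14*5 = 23
  bit 3 = 0: r = r^2 mod 47 = 23^2 = 12
  bit 4 = 0: r = r^2 mod 47 = 12^2 = 3
  bit 5 = 1: r = r^2 * 5 mod 47 = 3^2 * 5 = 9*5 = 45
  -> A = 45
B = 5^3 mod 47  (bits of 3 = 11)
  bit 0 = 1: r = r^2 * 5 mod 47 = 1^2 * 5 = 1*5 = 5
  bit 1 = 1: r = r^2 * 5 mod 47 = 5^2 * 5 = 25*5 = 31
  -> B = 31
s = B^a = 31^41 mod 47  (bits of 41 = 101001)
  bit 0 = 1: r = r^2 * 31 mod 47 = 1^2 * 31 = 1*31 = 31
  bit 1 = 0: r = r^2 mod 47 = 31^2 = 21
  bit 2 = 1: r = r^2 * 31 mod 47 = 21^2 * 31 = 18*31 = 41
  bit 3 = 0: r = r^2 mod 47 = 41^2 = 36
  bit 4 = 0: r = r^2 mod 47 = 36^2 = 27
  bit 5 = 1: r = r^2 * 31 mod 47 = 27^2 * 31 = 24*31 = 39
  -> s = B^a = 39

Answer: 45 31 39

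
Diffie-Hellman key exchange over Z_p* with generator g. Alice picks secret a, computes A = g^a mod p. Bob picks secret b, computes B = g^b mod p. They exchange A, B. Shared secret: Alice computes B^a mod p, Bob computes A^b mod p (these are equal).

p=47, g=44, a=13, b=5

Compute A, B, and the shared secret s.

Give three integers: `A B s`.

A = 44^13 mod 47  (bits of 13 = 1101)
  bit 0 = 1: r = r^2 * 44 mod 47 = 1^2 * 44 = 1*44 = 44
  bit 1 = 1: r = r^2 * 44 mod 47 = 44^2 * 44 = 9*44 = 20
  bit 2 = 0: r = r^2 mod 47 = 20^2 = 24
  bit 3 = 1: r = r^2 * 44 mod 47 = 24^2 * 44 = 12*44 = 11
  -> A = 11
B = 44^5 mod 47  (bits of 5 = 101)
  bit 0 = 1: r = r^2 * 44 mod 47 = 1^2 * 44 = 1*44 = 44
  bit 1 = 0: r = r^2 mod 47 = 44^2 = 9
  bit 2 = 1: r = r^2 * 44 mod 47 = 9^2 * 44 = 34*44 = 39
  -> B = 39
s = B^a = 39^13 mod 47  (bits of 13 = 1101)
  bit 0 = 1: r = r^2 * 39 mod 47 = 1^2 * 39 = 1*39 = 39
  bit 1 = 1: r = r^2 * 39 mod 47 = 39^2 * 39 = 17*39 = 5
  bit 2 = 0: r = r^2 mod 47 = 5^2 = 25
  bit 3 = 1: r = r^2 * 39 mod 47 = 25^2 * 39 = 14*39 = 29
  -> s = B^a = 29

Answer: 11 39 29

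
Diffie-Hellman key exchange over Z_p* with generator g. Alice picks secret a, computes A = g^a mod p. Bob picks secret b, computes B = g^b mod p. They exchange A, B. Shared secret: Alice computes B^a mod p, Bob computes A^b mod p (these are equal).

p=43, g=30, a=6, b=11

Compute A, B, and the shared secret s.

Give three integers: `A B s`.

A = 30^6 mod 43  (bits of 6 = 110)
  bit 0 = 1: r = r^2 * 30 mod 43 = 1^2 * 30 = 1*30 = 30
  bit 1 = 1: r = r^2 * 30 mod 43 = 30^2 * 30 = 40*30 = 39
  bit 2 = 0: r = r^2 mod 43 = 39^2 = 16
  -> A = 16
B = 30^11 mod 43  (bits of 11 = 1011)
  bit 0 = 1: r = r^2 * 30 mod 43 = 1^2 * 30 = 1*30 = 30
  bit 1 = 0: r = r^2 mod 43 = 30^2 = 40
  bit 2 = 1: r = r^2 * 30 mod 43 = 40^2 * 30 = 9*30 = 12
  bit 3 = 1: r = r^2 * 30 mod 43 = 12^2 * 30 = 15*30 = 20
  -> B = 20
s = B^a = 20^6 mod 43  (bits of 6 = 110)
  bit 0 = 1: r = r^2 * 20 mod 43 = 1^2 * 20 = 1*20 = 20
  bit 1 = 1: r = r^2 * 20 mod 43 = 20^2 * 20 = 13*20 = 2
  bit 2 = 0: r = r^2 mod 43 = 2^2 = 4
  -> s = B^a = 4

Answer: 16 20 4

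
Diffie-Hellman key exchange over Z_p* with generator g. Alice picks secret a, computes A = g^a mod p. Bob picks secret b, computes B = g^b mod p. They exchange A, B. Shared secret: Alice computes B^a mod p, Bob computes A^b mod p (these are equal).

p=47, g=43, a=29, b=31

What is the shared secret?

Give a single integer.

Answer: 31

Derivation:
A = 43^29 mod 47  (bits of 29 = 11101)
  bit 0 = 1: r = r^2 * 43 mod 47 = 1^2 * 43 = 1*43 = 43
  bit 1 = 1: r = r^2 * 43 mod 47 = 43^2 * 43 = 16*43 = 30
  bit 2 = 1: r = r^2 * 43 mod 47 = 30^2 * 43 = 7*43 = 19
  bit 3 = 0: r = r^2 mod 47 = 19^2 = 32
  bit 4 = 1: r = r^2 * 43 mod 47 = 32^2 * 43 = 37*43 = 40
  -> A = 40
B = 43^31 mod 47  (bits of 31 = 11111)
  bit 0 = 1: r = r^2 * 43 mod 47 = 1^2 * 43 = 1*43 = 43
  bit 1 = 1: r = r^2 * 43 mod 47 = 43^2 * 43 = 16*43 = 30
  bit 2 = 1: r = r^2 * 43 mod 47 = 30^2 * 43 = 7*43 = 19
  bit 3 = 1: r = r^2 * 43 mod 47 = 19^2 * 43 = 32*43 = 13
  bit 4 = 1: r = r^2 * 43 mod 47 = 13^2 * 43 = 28*43 = 29
  -> B = 29
s = B^a = 29^29 mod 47  (bits of 29 = 11101)
  bit 0 = 1: r = r^2 * 29 mod 47 = 1^2 * 29 = 1*29 = 29
  bit 1 = 1: r = r^2 * 29 mod 47 = 29^2 * 29 = 42*29 = 43
  bit 2 = 1: r = r^2 * 29 mod 47 = 43^2 * 29 = 16*29 = 41
  bit 3 = 0: r = r^2 mod 47 = 41^2 = 36
  bit 4 = 1: r = r^2 * 29 mod 47 = 36^2 * 29 = 27*29 = 31
  -> s = B^a = 31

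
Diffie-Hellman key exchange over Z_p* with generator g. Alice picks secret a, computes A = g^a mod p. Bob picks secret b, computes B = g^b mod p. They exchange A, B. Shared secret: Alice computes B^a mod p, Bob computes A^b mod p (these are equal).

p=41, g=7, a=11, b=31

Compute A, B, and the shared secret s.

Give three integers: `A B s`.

Answer: 22 19 34

Derivation:
A = 7^11 mod 41  (bits of 11 = 1011)
  bit 0 = 1: r = r^2 * 7 mod 41 = 1^2 * 7 = 1*7 = 7
  bit 1 = 0: r = r^2 mod 41 = 7^2 = 8
  bit 2 = 1: r = r^2 * 7 mod 41 = 8^2 * 7 = 23*7 = 38
  bit 3 = 1: r = r^2 * 7 mod 41 = 38^2 * 7 = 9*7 = 22
  -> A = 22
B = 7^31 mod 41  (bits of 31 = 11111)
  bit 0 = 1: r = r^2 * 7 mod 41 = 1^2 * 7 = 1*7 = 7
  bit 1 = 1: r = r^2 * 7 mod 41 = 7^2 * 7 = 8*7 = 15
  bit 2 = 1: r = r^2 * 7 mod 41 = 15^2 * 7 = 20*7 = 17
  bit 3 = 1: r = r^2 * 7 mod 41 = 17^2 * 7 = 2*7 = 14
  bit 4 = 1: r = r^2 * 7 mod 41 = 14^2 * 7 = 32*7 = 19
  -> B = 19
s = B^a = 19^11 mod 41  (bits of 11 = 1011)
  bit 0 = 1: r = r^2 * 19 mod 41 = 1^2 * 19 = 1*19 = 19
  bit 1 = 0: r = r^2 mod 41 = 19^2 = 33
  bit 2 = 1: r = r^2 * 19 mod 41 = 33^2 * 19 = 23*19 = 27
  bit 3 = 1: r = r^2 * 19 mod 41 = 27^2 * 19 = 32*19 = 34
  -> s = B^a = 34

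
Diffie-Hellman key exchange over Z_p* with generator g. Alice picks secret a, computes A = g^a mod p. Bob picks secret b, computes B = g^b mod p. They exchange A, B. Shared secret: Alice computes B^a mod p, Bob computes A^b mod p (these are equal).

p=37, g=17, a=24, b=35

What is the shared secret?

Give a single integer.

A = 17^24 mod 37  (bits of 24 = 11000)
  bit 0 = 1: r = r^2 * 17 mod 37 = 1^2 * 17 = 1*17 = 17
  bit 1 = 1: r = r^2 * 17 mod 37 = 17^2 * 17 = 30*17 = 29
  bit 2 = 0: r = r^2 mod 37 = 29^2 = 27
  bit 3 = 0: r = r^2 mod 37 = 27^2 = 26
  bit 4 = 0: r = r^2 mod 37 = 26^2 = 10
  -> A = 10
B = 17^35 mod 37  (bits of 35 = 100011)
  bit 0 = 1: r = r^2 * 17 mod 37 = 1^2 * 17 = 1*17 = 17
  bit 1 = 0: r = r^2 mod 37 = 17^2 = 30
  bit 2 = 0: r = r^2 mod 37 = 30^2 = 12
  bit 3 = 0: r = r^2 mod 37 = 12^2 = 33
  bit 4 = 1: r = r^2 * 17 mod 37 = 33^2 * 17 = 16*17 = 13
  bit 5 = 1: r = r^2 * 17 mod 37 = 13^2 * 17 = 21*17 = 24
  -> B = 24
s = B^a = 24^24 mod 37  (bits of 24 = 11000)
  bit 0 = 1: r = r^2 * 24 mod 37 = 1^2 * 24 = 1*24 = 24
  bit 1 = 1: r = r^2 * 24 mod 37 = 24^2 * 24 = 21*24 = 23
  bit 2 = 0: r = r^2 mod 37 = 23^2 = 11
  bit 3 = 0: r = r^2 mod 37 = 11^2 = 10
  bit 4 = 0: r = r^2 mod 37 = 10^2 = 26
  -> s = B^a = 26

Answer: 26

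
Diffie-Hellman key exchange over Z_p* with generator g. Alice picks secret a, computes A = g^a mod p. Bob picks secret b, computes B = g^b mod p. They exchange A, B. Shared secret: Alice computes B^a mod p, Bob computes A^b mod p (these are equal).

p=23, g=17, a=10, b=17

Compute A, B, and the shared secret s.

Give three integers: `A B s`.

A = 17^10 mod 23  (bits of 10 = 1010)
  bit 0 = 1: r = r^2 * 17 mod 23 = 1^2 * 17 = 1*17 = 17
  bit 1 = 0: r = r^2 mod 23 = 17^2 = 13
  bit 2 = 1: r = r^2 * 17 mod 23 = 13^2 * 17 = 8*17 = 21
  bit 3 = 0: r = r^2 mod 23 = 21^2 = 4
  -> A = 4
B = 17^17 mod 23  (bits of 17 = 10001)
  bit 0 = 1: r = r^2 * 17 mod 23 = 1^2 * 17 = 1*17 = 17
  bit 1 = 0: r = r^2 mod 23 = 17^2 = 13
  bit 2 = 0: r = r^2 mod 23 = 13^2 = 8
  bit 3 = 0: r = r^2 mod 23 = 8^2 = 18
  bit 4 = 1: r = r^2 * 17 mod 23 = 18^2 * 17 = 2*17 = 11
  -> B = 11
s = B^a = 11^10 mod 23  (bits of 10 = 1010)
  bit 0 = 1: r = r^2 * 11 mod 23 = 1^2 * 11 = 1*11 = 11
  bit 1 = 0: r = r^2 mod 23 = 11^2 = 6
  bit 2 = 1: r = r^2 * 11 mod 23 = 6^2 * 11 = 13*11 = 5
  bit 3 = 0: r = r^2 mod 23 = 5^2 = 2
  -> s = B^a = 2

Answer: 4 11 2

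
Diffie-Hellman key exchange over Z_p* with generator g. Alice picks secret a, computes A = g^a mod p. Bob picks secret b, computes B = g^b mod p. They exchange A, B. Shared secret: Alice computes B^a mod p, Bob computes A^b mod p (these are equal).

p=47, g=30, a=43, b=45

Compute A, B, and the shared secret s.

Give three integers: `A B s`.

Answer: 15 11 22

Derivation:
A = 30^43 mod 47  (bits of 43 = 101011)
  bit 0 = 1: r = r^2 * 30 mod 47 = 1^2 * 30 = 1*30 = 30
  bit 1 = 0: r = r^2 mod 47 = 30^2 = 7
  bit 2 = 1: r = r^2 * 30 mod 47 = 7^2 * 30 = 2*30 = 13
  bit 3 = 0: r = r^2 mod 47 = 13^2 = 28
  bit 4 = 1: r = r^2 * 30 mod 47 = 28^2 * 30 = 32*30 = 20
  bit 5 = 1: r = r^2 * 30 mod 47 = 20^2 * 30 = 24*30 = 15
  -> A = 15
B = 30^45 mod 47  (bits of 45 = 101101)
  bit 0 = 1: r = r^2 * 30 mod 47 = 1^2 * 30 = 1*30 = 30
  bit 1 = 0: r = r^2 mod 47 = 30^2 = 7
  bit 2 = 1: r = r^2 * 30 mod 47 = 7^2 * 30 = 2*30 = 13
  bit 3 = 1: r = r^2 * 30 mod 47 = 13^2 * 30 = 28*30 = 41
  bit 4 = 0: r = r^2 mod 47 = 41^2 = 36
  bit 5 = 1: r = r^2 * 30 mod 47 = 36^2 * 30 = 27*30 = 11
  -> B = 11
s = B^a = 11^43 mod 47  (bits of 43 = 101011)
  bit 0 = 1: r = r^2 * 11 mod 47 = 1^2 * 11 = 1*11 = 11
  bit 1 = 0: r = r^2 mod 47 = 11^2 = 27
  bit 2 = 1: r = r^2 * 11 mod 47 = 27^2 * 11 = 24*11 = 29
  bit 3 = 0: r = r^2 mod 47 = 29^2 = 42
  bit 4 = 1: r = r^2 * 11 mod 47 = 42^2 * 11 = 25*11 = 40
  bit 5 = 1: r = r^2 * 11 mod 47 = 40^2 * 11 = 2*11 = 22
  -> s = B^a = 22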